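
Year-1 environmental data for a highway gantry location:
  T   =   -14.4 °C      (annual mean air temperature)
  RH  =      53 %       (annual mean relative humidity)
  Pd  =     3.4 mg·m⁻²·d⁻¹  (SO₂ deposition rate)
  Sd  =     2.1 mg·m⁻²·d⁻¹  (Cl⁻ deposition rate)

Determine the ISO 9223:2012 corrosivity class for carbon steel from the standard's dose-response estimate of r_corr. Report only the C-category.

C1

carbon steel: T≤10 °C ⇒ hinge +0.150·(-14.4−10) = -3.6600
  Pd branch = 1.77·Pd^0.52·e^(0.02·RH+f) = 0.2484 μm/a
  Cl⁻ term: 0.102·2.1^0.62·exp(0.033·53+0.04·-14.4) = 0.5222
  r_corr = 0.2484 + 0.5222 = 0.7706 μm/a
0.771 μm/a falls in (0, 1.3] for carbon steel → category C1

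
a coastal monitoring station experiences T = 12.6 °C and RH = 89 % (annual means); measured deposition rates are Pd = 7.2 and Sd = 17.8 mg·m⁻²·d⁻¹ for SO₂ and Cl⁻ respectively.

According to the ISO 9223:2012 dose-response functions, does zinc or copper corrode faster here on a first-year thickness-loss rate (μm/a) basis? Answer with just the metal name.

zinc: temperature factor f = -0.071·(2.6) = -0.1846
  Pd branch = 0.0129·Pd^0.44·e^(0.046·RH+f) = 1.533 μm/a
  Cl⁻ term: 0.0175·17.8^0.57·exp(0.008·89+0.085·12.6) = 0.5372
  r_corr = 1.533 + 0.5372 = 2.071 μm/a
copper: f(T) = -0.080·(T−10) [T>10 °C] = -0.2080
  Pd branch = 0.0053·Pd^0.26·e^(0.059·RH+f) = 1.372 μm/a
  Cl⁻ term: 0.01025·17.8^0.27·exp(0.036·89+0.049·12.6) = 1.018
  r_corr = 1.372 + 1.018 = 2.39 μm/a
Ordering by μm/a: copper (2.39) > zinc (2.07)

copper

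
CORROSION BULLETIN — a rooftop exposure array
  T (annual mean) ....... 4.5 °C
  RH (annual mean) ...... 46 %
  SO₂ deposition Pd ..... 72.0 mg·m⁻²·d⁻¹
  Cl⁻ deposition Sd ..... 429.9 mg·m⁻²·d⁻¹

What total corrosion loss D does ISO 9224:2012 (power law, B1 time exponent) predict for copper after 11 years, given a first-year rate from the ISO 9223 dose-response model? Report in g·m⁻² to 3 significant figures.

copper: T≤10 °C ⇒ hinge +0.126·(4.5−10) = -0.6930
  Pd branch = 0.0053·Pd^0.26·e^(0.059·RH+f) = 0.1216 μm/a
  Cl⁻ term: 0.01025·429.9^0.27·exp(0.036·46+0.049·4.5) = 0.3441
  sum: 0.1216 + 0.3441 → r_corr = 0.4657 μm/a
ISO 9224: D(t) = r_corr · t^b with b = 0.667 (copper, B1)
  D(11) = 0.4657 × 11^0.667 = 0.4657 × 4.95 = 2.305 μm
  Mass loss = 2.305 μm × 8.96 g/cm³ = 20.65 g·m⁻²

D(11) = 20.7 g·m⁻²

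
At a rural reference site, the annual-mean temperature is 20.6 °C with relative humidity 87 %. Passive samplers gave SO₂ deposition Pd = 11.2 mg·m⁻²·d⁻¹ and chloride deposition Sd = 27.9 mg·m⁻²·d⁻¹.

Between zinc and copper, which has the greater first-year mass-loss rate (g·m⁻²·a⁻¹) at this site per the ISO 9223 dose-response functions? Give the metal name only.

zinc: T>10 °C ⇒ hinge -0.071·(20.6−10) = -0.7526
  Pd branch = 0.0129·Pd^0.44·e^(0.046·RH+f) = 0.9626 μm/a
  Cl⁻ term: 0.0175·27.9^0.57·exp(0.008·87+0.085·20.6) = 1.348
  sum: 0.9626 + 1.348 → r_corr = 2.311 μm/a
  mass loss = 2.311 μm/a × 7.14 g/cm³ = 16.5 g·m⁻²·a⁻¹
copper: temperature factor f = -0.080·(10.6) = -0.8480
  SO₂ term: 0.0053·11.2^0.26·exp(0.059·87-0.8480) = 0.7211
  Sd branch = 0.01025·Sd^0.27·e^(0.036·RH+0.049·T) = 1.584 μm/a
  r_corr = 0.7211 + 1.584 = 2.305 μm/a
  mass loss = 2.305 μm/a × 8.96 g/cm³ = 20.65 g·m⁻²·a⁻¹
Ordering by g·m⁻²·a⁻¹: copper (20.6) > zinc (16.5)

copper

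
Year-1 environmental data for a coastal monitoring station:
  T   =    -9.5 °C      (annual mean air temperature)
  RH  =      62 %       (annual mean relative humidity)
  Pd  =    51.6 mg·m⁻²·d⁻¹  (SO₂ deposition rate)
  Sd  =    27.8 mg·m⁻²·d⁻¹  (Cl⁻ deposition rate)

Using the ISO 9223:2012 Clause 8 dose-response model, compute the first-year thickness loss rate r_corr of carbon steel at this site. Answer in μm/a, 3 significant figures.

carbon steel: f(T) = +0.150·(T−10) [T≤10 °C] = -2.9250
  Pd branch = 1.77·Pd^0.52·e^(0.02·RH+f) = 2.551 μm/a
  Sd branch = 0.102·Sd^0.62·e^(0.033·RH+0.04·T) = 4.241 μm/a
  r_corr = 2.551 + 4.241 = 6.792 μm/a

r_corr = 6.79 μm/a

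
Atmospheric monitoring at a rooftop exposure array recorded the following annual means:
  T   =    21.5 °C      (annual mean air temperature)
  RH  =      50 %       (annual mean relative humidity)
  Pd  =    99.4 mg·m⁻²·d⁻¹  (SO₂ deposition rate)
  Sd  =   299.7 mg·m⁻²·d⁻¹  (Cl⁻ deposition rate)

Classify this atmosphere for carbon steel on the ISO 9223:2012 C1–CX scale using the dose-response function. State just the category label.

C4

carbon steel: f(T) = -0.054·(T−10) [T>10 °C] = -0.6210
  SO₂ term: 1.77·99.4^0.52·exp(0.02·50-0.6210) = 28.26
  Cl⁻ term: 0.102·299.7^0.62·exp(0.033·50+0.04·21.5) = 43.07
  sum: 28.26 + 43.07 → r_corr = 71.34 μm/a
71.3 μm/a falls in (50, 80] for carbon steel → category C4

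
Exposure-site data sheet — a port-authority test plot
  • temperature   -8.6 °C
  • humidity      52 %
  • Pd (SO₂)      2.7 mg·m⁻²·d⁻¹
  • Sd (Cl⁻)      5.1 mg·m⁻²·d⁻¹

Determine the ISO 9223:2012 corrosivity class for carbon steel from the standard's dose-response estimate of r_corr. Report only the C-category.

carbon steel: T≤10 °C ⇒ hinge +0.150·(-8.6−10) = -2.7900
  SO₂ term: 1.77·2.7^0.52·exp(0.02·52-2.7900) = 0.5155
  Cl⁻ term: 0.102·5.1^0.62·exp(0.033·52+0.04·-8.6) = 1.104
  sum: 0.5155 + 1.104 → r_corr = 1.62 μm/a
Category bounds: 1.3…25 μm/a bracket r_corr ⇒ C2

C2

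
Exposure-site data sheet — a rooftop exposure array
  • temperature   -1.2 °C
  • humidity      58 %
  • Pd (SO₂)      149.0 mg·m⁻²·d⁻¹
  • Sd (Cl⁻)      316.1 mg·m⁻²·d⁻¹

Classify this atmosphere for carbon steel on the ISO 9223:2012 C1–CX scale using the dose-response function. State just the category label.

C3

carbon steel: temperature factor f = +0.150·(-11.2) = -1.6800
  SO₂ term: 1.77·149.0^0.52·exp(0.02·58-1.6800) = 14.2
  Sd branch = 0.102·Sd^0.62·e^(0.033·RH+0.04·T) = 23.38 μm/a
  sum: 14.2 + 23.38 → r_corr = 37.58 μm/a
Category bounds: 25…50 μm/a bracket r_corr ⇒ C3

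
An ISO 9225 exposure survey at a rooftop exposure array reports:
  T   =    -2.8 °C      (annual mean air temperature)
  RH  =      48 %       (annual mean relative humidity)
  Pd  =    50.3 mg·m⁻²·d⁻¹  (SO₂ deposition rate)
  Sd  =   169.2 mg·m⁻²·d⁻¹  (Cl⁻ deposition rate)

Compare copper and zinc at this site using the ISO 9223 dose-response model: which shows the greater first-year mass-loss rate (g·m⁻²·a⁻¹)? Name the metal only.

zinc

copper: T≤10 °C ⇒ hinge +0.126·(-2.8−10) = -1.6128
  SO₂ term: 0.0053·50.3^0.26·exp(0.059·48-1.6128) = 0.04968
  Cl⁻ term: 0.01025·169.2^0.27·exp(0.036·48+0.049·-2.8) = 0.201
  sum: 0.04968 + 0.201 → r_corr = 0.2507 μm/a
  mass loss = 0.2507 μm/a × 8.96 g/cm³ = 2.246 g·m⁻²·a⁻¹
zinc: f(T) = +0.038·(T−10) [T≤10 °C] = -0.4864
  Pd branch = 0.0129·Pd^0.44·e^(0.046·RH+f) = 0.4045 μm/a
  Cl⁻ term: 0.0175·169.2^0.57·exp(0.008·48+0.085·-2.8) = 0.3773
  r_corr = 0.4045 + 0.3773 = 0.7818 μm/a
  mass loss = 0.7818 μm/a × 7.14 g/cm³ = 5.582 g·m⁻²·a⁻¹
Ordering by g·m⁻²·a⁻¹: zinc (5.58) > copper (2.25)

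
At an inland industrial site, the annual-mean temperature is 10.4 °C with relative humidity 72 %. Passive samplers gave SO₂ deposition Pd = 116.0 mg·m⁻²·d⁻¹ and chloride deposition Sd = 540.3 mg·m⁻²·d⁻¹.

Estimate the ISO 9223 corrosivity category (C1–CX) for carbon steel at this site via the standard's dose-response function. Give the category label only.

carbon steel: T>10 °C ⇒ hinge -0.054·(10.4−10) = -0.0216
  Pd branch = 1.77·Pd^0.52·e^(0.02·RH+f) = 86.6 μm/a
  Sd branch = 0.102·Sd^0.62·e^(0.033·RH+0.04·T) = 82.3 μm/a
  sum: 86.6 + 82.3 → r_corr = 168.9 μm/a
ISO 9223 Table 2 (carbon steel): 80 < 169 ≤ 200 μm/a ⇒ C5

C5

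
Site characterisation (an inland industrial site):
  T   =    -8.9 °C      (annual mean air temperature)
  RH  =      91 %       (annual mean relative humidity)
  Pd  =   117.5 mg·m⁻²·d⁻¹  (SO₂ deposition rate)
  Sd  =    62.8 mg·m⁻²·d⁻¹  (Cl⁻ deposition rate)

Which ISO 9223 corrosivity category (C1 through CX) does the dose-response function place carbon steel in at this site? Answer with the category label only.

carbon steel: temperature factor f = +0.150·(-18.9) = -2.8350
  SO₂ term: 1.77·117.5^0.52·exp(0.02·91-2.8350) = 7.649
  Cl⁻ term: 0.102·62.8^0.62·exp(0.033·91+0.04·-8.9) = 18.75
  sum: 7.649 + 18.75 → r_corr = 26.39 μm/a
ISO 9223 Table 2 (carbon steel): 25 < 26.4 ≤ 50 μm/a ⇒ C3

C3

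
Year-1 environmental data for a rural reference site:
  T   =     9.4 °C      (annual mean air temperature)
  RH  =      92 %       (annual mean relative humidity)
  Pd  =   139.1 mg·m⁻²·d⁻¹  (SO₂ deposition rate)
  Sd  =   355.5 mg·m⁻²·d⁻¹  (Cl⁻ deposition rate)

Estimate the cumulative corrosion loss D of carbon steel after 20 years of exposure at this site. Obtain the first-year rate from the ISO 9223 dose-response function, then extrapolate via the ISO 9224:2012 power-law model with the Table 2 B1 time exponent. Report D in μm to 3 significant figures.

carbon steel: temperature factor f = +0.150·(-0.6) = -0.0900
  sulphur-dioxide contribution → 132.6 μm/a
  chloride contribution → 118 μm/a
  ⇒ r_corr(carbon steel) = 250.6 μm/a
ISO 9224: D(t) = r_corr · t^b with b = 0.523 (carbon steel, B1)
  D(20) = 250.6 × 20^0.523 = 250.6 × 4.791 = 1201 μm

D(20) = 1.20e+03 μm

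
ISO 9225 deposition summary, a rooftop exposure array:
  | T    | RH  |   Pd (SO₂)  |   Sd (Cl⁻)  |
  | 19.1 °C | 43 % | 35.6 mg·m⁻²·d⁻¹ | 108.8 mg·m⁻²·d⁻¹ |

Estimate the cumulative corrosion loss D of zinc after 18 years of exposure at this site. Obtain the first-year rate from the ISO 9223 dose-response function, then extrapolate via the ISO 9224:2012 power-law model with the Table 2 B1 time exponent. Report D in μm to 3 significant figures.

zinc: f(T) = -0.071·(T−10) [T>10 °C] = -0.6461
  Pd branch = 0.0129·Pd^0.44·e^(0.046·RH+f) = 0.2353 μm/a
  Cl⁻ term: 0.0175·108.8^0.57·exp(0.008·43+0.085·19.1) = 1.813
  sum: 0.2353 + 1.813 → r_corr = 2.048 μm/a
ISO 9224: D(t) = r_corr · t^b with b = 0.813 (zinc, B1)
  D(18) = 2.048 × 18^0.813 = 2.048 × 10.48 = 21.47 μm

D(18) = 21.5 μm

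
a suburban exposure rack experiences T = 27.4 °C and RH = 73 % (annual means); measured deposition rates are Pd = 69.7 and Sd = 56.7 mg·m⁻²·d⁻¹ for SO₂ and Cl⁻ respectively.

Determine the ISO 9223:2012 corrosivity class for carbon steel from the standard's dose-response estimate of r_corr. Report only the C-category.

carbon steel: f(T) = -0.054·(T−10) [T>10 °C] = -0.9396
  Pd branch = 1.77·Pd^0.52·e^(0.02·RH+f) = 27.07 μm/a
  Cl⁻ term: 0.102·56.7^0.62·exp(0.033·73+0.04·27.4) = 41.5
  sum: 27.07 + 41.5 → r_corr = 68.57 μm/a
Category bounds: 50…80 μm/a bracket r_corr ⇒ C4

C4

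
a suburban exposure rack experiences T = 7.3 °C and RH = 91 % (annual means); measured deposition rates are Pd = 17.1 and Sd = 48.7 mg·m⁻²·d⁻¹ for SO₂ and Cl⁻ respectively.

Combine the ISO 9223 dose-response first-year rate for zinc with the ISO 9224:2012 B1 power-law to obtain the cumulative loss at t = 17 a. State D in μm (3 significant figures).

zinc: T≤10 °C ⇒ hinge +0.038·(7.3−10) = -0.1026
  SO₂ term: 0.0129·17.1^0.44·exp(0.046·91-0.1026) = 2.67
  Cl⁻ term: 0.0175·48.7^0.57·exp(0.008·91+0.085·7.3) = 0.6174
  r_corr = 2.67 + 0.6174 = 3.287 μm/a
Power-law: D(17) = r_corr · 17^0.813
  D(17) = 3.287 × 17^0.813 = 3.287 × 10.01 = 32.9 μm

D(17) = 32.9 μm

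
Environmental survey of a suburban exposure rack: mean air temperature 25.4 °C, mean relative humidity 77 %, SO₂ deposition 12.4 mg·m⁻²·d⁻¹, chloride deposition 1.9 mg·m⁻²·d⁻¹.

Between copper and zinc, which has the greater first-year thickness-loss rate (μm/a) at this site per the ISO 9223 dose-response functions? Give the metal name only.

copper: T>10 °C ⇒ hinge -0.080·(25.4−10) = -1.2320
  Pd branch = 0.0053·Pd^0.26·e^(0.059·RH+f) = 0.2796 μm/a
  Sd branch = 0.01025·Sd^0.27·e^(0.036·RH+0.049·T) = 0.6767 μm/a
  r_corr = 0.2796 + 0.6767 = 0.9563 μm/a
zinc: T>10 °C ⇒ hinge -0.071·(25.4−10) = -1.0934
  Pd branch = 0.0129·Pd^0.44·e^(0.046·RH+f) = 0.452 μm/a
  Cl⁻ term: 0.0175·1.9^0.57·exp(0.008·77+0.085·25.4) = 0.4047
  sum: 0.452 + 0.4047 → r_corr = 0.8566 μm/a
Ordering by μm/a: copper (0.956) > zinc (0.857)

copper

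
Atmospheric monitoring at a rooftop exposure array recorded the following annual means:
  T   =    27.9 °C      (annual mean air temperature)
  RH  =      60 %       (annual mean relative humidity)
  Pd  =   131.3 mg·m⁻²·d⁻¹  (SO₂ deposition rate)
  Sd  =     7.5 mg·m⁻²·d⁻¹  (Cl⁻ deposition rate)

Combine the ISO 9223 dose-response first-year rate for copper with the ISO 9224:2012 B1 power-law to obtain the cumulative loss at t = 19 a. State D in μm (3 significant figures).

D(19) = 5.39 μm

copper: temperature factor f = -0.080·(17.9) = -1.4320
  Pd branch = 0.0053·Pd^0.26·e^(0.059·RH+f) = 0.1551 μm/a
  Sd branch = 0.01025·Sd^0.27·e^(0.036·RH+0.049·T) = 0.6009 μm/a
  sum: 0.1551 + 0.6009 → r_corr = 0.756 μm/a
ISO 9224: D(t) = r_corr · t^b with b = 0.667 (copper, B1)
  D(19) = 0.756 × 19^0.667 = 0.756 × 7.127 = 5.388 μm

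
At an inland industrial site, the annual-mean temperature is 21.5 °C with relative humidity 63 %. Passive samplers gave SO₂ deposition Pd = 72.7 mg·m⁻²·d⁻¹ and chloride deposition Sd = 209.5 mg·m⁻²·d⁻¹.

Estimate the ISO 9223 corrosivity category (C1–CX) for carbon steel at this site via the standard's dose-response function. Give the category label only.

C5

carbon steel: T>10 °C ⇒ hinge -0.054·(21.5−10) = -0.6210
  sulphur-dioxide contribution → 31.15 μm/a
  chloride contribution → 52.98 μm/a
  total first-year rate 84.13 μm/a
ISO 9223 Table 2 (carbon steel): 80 < 84.1 ≤ 200 μm/a ⇒ C5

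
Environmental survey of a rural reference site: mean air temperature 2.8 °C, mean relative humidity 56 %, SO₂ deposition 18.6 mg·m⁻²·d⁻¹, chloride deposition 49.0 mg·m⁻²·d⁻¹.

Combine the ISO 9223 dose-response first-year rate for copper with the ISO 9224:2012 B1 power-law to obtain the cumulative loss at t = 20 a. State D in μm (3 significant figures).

D(20) = 2.78 μm

copper: T≤10 °C ⇒ hinge +0.126·(2.8−10) = -0.9072
  SO₂ term: 0.0053·18.6^0.26·exp(0.059·56-0.9072) = 0.1245
  Cl⁻ term: 0.01025·49.0^0.27·exp(0.036·56+0.049·2.8) = 0.2525
  r_corr = 0.1245 + 0.2525 = 0.377 μm/a
Power-law: D(20) = r_corr · 20^0.667
  D(20) = 0.377 × 20^0.667 = 0.377 × 7.375 = 2.78 μm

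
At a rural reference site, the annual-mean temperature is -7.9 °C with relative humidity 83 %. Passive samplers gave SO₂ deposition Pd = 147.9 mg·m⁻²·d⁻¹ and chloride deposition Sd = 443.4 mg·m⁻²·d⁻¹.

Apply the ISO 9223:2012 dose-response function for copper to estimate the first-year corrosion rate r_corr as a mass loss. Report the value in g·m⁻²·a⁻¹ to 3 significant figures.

r_corr = 8.86 g·m⁻²·a⁻¹

copper: f(T) = +0.126·(T−10) [T≤10 °C] = -2.2554
  SO₂ term: 0.0053·147.9^0.26·exp(0.059·83-2.2554) = 0.2727
  Sd branch = 0.01025·Sd^0.27·e^(0.036·RH+0.049·T) = 0.716 μm/a
  sum: 0.2727 + 0.716 → r_corr = 0.9887 μm/a
Convert to mass loss: 0.9887 μm/a × 8.96 g/cm³ = 8.859 g·m⁻²·a⁻¹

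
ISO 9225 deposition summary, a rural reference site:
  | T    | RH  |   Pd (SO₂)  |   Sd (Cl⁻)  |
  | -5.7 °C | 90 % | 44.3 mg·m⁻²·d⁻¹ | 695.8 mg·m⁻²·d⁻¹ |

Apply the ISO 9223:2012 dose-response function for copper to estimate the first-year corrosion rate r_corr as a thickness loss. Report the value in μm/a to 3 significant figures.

copper: f(T) = +0.126·(T−10) [T≤10 °C] = -1.9782
  Pd branch = 0.0053·Pd^0.26·e^(0.059·RH+f) = 0.3975 μm/a
  Cl⁻ term: 0.01025·695.8^0.27·exp(0.036·90+0.049·-5.7) = 1.159
  r_corr = 0.3975 + 1.159 = 1.556 μm/a

r_corr = 1.56 μm/a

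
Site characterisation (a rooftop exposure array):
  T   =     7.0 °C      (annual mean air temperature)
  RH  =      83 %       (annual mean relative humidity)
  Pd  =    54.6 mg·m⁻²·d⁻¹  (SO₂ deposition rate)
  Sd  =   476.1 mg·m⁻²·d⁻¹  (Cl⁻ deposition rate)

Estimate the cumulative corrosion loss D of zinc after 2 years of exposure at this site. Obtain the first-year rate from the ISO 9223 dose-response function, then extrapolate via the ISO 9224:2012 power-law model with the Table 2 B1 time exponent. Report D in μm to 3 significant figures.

D(2) = 8.99 μm

zinc: T≤10 °C ⇒ hinge +0.038·(7.0−10) = -0.1140
  Pd branch = 0.0129·Pd^0.44·e^(0.046·RH+f) = 3.045 μm/a
  Sd branch = 0.0175·Sd^0.57·e^(0.008·RH+0.085·T) = 2.071 μm/a
  sum: 3.045 + 2.071 → r_corr = 5.116 μm/a
ISO 9224: D(t) = r_corr · t^b with b = 0.813 (zinc, B1)
  D(2) = 5.116 × 2^0.813 = 5.116 × 1.757 = 8.987 μm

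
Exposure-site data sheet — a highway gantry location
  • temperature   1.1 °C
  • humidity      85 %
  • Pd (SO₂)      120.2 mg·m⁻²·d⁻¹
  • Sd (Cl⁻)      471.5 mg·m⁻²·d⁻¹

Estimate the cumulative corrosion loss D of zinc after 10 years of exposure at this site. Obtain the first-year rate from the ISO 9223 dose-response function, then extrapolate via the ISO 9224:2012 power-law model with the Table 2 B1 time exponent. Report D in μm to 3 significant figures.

zinc: temperature factor f = +0.038·(-8.9) = -0.3382
  sulphur-dioxide contribution → 3.775 μm/a
  chloride contribution → 1.267 μm/a
  total first-year rate 5.043 μm/a
Power-law: D(10) = r_corr · 10^0.813
  D(10) = 5.043 × 10^0.813 = 5.043 × 6.501 = 32.78 μm

D(10) = 32.8 μm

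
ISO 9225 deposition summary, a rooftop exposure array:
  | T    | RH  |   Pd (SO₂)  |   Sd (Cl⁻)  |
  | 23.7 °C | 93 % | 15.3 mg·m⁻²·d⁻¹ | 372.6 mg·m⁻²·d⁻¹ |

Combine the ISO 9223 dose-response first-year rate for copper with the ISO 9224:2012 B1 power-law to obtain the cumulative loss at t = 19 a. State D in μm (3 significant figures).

D(19) = 39.0 μm

copper: temperature factor f = -0.080·(13.7) = -1.0960
  Pd branch = 0.0053·Pd^0.26·e^(0.059·RH+f) = 0.8695 μm/a
  Sd branch = 0.01025·Sd^0.27·e^(0.036·RH+0.049·T) = 4.606 μm/a
  sum: 0.8695 + 4.606 → r_corr = 5.476 μm/a
Long-term exponent b (ISO 9224 Table 2, B1) = 0.667
  D(19) = 5.476 × 19^0.667 = 5.476 × 7.127 = 39.03 μm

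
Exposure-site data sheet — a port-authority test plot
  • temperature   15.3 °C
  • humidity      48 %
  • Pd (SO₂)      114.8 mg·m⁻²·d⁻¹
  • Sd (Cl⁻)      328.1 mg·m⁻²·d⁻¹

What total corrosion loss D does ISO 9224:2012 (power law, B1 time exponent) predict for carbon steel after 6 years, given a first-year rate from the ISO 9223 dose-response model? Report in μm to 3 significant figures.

carbon steel: f(T) = -0.054·(T−10) [T>10 °C] = -0.2862
  sulphur-dioxide contribution → 40.9 μm/a
  chloride contribution → 33.28 μm/a
  total first-year rate 74.19 μm/a
Power-law: D(6) = r_corr · 6^0.523
  D(6) = 74.19 × 6^0.523 = 74.19 × 2.553 = 189.4 μm

D(6) = 189 μm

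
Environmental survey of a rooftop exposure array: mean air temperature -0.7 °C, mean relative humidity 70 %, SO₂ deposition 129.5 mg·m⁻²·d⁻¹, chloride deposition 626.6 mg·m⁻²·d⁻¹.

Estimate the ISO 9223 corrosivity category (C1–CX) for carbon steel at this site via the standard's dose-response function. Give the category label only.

C4

carbon steel: temperature factor f = +0.150·(-10.7) = -1.6050
  SO₂ term: 1.77·129.5^0.52·exp(0.02·70-1.6050) = 18.09
  Cl⁻ term: 0.102·626.6^0.62·exp(0.033·70+0.04·-0.7) = 54.17
  sum: 18.09 + 54.17 → r_corr = 72.26 μm/a
72.3 μm/a falls in (50, 80] for carbon steel → category C4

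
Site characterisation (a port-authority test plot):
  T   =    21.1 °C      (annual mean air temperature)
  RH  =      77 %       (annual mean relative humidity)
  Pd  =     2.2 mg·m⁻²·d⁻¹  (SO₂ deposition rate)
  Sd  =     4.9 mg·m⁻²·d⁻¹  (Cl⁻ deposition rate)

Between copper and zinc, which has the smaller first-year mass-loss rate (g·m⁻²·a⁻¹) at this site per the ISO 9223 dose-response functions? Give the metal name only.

zinc

copper: temperature factor f = -0.080·(11.1) = -0.8880
  SO₂ term: 0.0053·2.2^0.26·exp(0.059·77-0.8880) = 0.2516
  Cl⁻ term: 0.01025·4.9^0.27·exp(0.036·77+0.049·21.1) = 0.7079
  r_corr = 0.2516 + 0.7079 = 0.9594 μm/a
  mass loss = 0.9594 μm/a × 8.96 g/cm³ = 8.597 g·m⁻²·a⁻¹
zinc: T>10 °C ⇒ hinge -0.071·(21.1−10) = -0.7881
  Pd branch = 0.0129·Pd^0.44·e^(0.046·RH+f) = 0.2866 μm/a
  Cl⁻ term: 0.0175·4.9^0.57·exp(0.008·77+0.085·21.1) = 0.4818
  sum: 0.2866 + 0.4818 → r_corr = 0.7684 μm/a
  mass loss = 0.7684 μm/a × 7.14 g/cm³ = 5.486 g·m⁻²·a⁻¹
Ordering by g·m⁻²·a⁻¹: copper (8.6) > zinc (5.49)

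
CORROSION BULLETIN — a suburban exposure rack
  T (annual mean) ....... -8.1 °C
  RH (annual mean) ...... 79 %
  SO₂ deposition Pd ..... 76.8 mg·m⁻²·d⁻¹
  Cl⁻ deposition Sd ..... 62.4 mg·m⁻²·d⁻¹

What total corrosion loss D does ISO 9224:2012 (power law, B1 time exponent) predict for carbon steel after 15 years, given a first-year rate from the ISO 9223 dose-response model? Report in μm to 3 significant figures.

carbon steel: T≤10 °C ⇒ hinge +0.150·(-8.1−10) = -2.7150
  sulphur-dioxide contribution → 5.438 μm/a
  chloride contribution → 12.98 μm/a
  total first-year rate 18.41 μm/a
Long-term exponent b (ISO 9224 Table 2, B1) = 0.523
  D(15) = 18.41 × 15^0.523 = 18.41 × 4.122 = 75.9 μm

D(15) = 75.9 μm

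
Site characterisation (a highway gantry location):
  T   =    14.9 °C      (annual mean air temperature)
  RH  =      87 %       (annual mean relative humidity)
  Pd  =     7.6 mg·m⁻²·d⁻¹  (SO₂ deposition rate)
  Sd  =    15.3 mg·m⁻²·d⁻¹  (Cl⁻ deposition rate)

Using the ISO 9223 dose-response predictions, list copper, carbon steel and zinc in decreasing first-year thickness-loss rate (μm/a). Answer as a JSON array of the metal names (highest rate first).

["carbon steel", "copper", "zinc"]

copper: temperature factor f = -0.080·(4.9) = -0.3920
  sulphur-dioxide contribution → 1.029 μm/a
  chloride contribution → 1.018 μm/a
  total first-year rate 2.047 μm/a
carbon steel: temperature factor f = -0.054·(4.9) = -0.2646
  sulphur-dioxide contribution → 22.22 μm/a
  chloride contribution → 17.73 μm/a
  total first-year rate 39.95 μm/a
zinc: f(T) = -0.071·(T−10) [T>10 °C] = -0.3479
  sulphur-dioxide contribution → 1.216 μm/a
  chloride contribution → 0.5897 μm/a
  ⇒ r_corr(zinc) = 1.806 μm/a
Ordering by μm/a: carbon steel (40) > copper (2.05) > zinc (1.81)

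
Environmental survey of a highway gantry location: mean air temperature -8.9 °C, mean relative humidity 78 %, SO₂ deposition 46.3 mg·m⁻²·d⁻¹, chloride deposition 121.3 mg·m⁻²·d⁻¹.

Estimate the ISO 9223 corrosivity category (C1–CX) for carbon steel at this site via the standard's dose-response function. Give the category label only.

carbon steel: T≤10 °C ⇒ hinge +0.150·(-8.9−10) = -2.8350
  SO₂ term: 1.77·46.3^0.52·exp(0.02·78-2.8350) = 3.634
  Cl⁻ term: 0.102·121.3^0.62·exp(0.033·78+0.04·-8.9) = 18.36
  sum: 3.634 + 18.36 → r_corr = 21.99 μm/a
Category bounds: 1.3…25 μm/a bracket r_corr ⇒ C2

C2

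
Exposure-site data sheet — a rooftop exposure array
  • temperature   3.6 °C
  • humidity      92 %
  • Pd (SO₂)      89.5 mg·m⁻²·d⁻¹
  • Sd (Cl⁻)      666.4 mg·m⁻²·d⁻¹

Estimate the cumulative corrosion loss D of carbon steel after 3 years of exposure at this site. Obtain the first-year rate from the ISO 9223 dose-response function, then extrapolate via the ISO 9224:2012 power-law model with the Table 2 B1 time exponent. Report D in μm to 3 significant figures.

carbon steel: temperature factor f = +0.150·(-6.4) = -0.9600
  Pd branch = 1.77·Pd^0.52·e^(0.02·RH+f) = 44.17 μm/a
  Sd branch = 0.102·Sd^0.62·e^(0.033·RH+0.04·T) = 138.2 μm/a
  r_corr = 44.17 + 138.2 = 182.3 μm/a
Power-law: D(3) = r_corr · 3^0.523
  D(3) = 182.3 × 3^0.523 = 182.3 × 1.776 = 323.9 μm

D(3) = 324 μm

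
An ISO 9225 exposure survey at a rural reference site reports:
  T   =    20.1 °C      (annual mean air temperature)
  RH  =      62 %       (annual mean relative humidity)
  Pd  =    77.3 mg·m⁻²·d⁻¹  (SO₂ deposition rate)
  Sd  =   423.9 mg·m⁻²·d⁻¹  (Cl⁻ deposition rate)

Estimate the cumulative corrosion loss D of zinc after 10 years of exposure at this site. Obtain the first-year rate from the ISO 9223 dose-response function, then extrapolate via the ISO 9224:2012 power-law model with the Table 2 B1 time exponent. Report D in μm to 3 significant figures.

zinc: T>10 °C ⇒ hinge -0.071·(20.1−10) = -0.7171
  sulphur-dioxide contribution → 0.7389 μm/a
  chloride contribution → 4.989 μm/a
  total first-year rate 5.727 μm/a
ISO 9224: D(t) = r_corr · t^b with b = 0.813 (zinc, B1)
  D(10) = 5.727 × 10^0.813 = 5.727 × 6.501 = 37.24 μm

D(10) = 37.2 μm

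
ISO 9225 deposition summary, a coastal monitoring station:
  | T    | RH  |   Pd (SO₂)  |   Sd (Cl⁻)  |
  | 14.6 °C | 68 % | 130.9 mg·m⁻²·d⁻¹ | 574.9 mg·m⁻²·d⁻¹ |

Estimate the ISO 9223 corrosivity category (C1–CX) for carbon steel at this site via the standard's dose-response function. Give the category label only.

C5

carbon steel: f(T) = -0.054·(T−10) [T>10 °C] = -0.2484
  sulphur-dioxide contribution → 67.85 μm/a
  chloride contribution → 88.66 μm/a
  total first-year rate 156.5 μm/a
ISO 9223 Table 2 (carbon steel): 80 < 157 ≤ 200 μm/a ⇒ C5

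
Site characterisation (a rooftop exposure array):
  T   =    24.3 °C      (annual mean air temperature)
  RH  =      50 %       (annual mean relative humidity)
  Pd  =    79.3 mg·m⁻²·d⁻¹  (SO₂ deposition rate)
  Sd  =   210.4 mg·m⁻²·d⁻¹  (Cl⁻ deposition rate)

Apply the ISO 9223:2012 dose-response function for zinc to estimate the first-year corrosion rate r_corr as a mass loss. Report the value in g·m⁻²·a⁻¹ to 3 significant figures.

r_corr = 33.3 g·m⁻²·a⁻¹

zinc: temperature factor f = -0.071·(14.3) = -1.0153
  sulphur-dioxide contribution → 0.3193 μm/a
  chloride contribution → 4.344 μm/a
  total first-year rate 4.664 μm/a
Convert to mass loss: 4.664 μm/a × 7.14 g/cm³ = 33.3 g·m⁻²·a⁻¹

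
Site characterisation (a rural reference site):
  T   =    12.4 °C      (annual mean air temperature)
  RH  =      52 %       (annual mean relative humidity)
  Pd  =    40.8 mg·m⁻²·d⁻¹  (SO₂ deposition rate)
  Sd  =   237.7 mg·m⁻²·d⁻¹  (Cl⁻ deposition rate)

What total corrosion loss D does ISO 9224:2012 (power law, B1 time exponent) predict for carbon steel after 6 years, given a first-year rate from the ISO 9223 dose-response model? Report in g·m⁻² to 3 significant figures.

carbon steel: T>10 °C ⇒ hinge -0.054·(12.4−10) = -0.1296
  sulphur-dioxide contribution → 30.26 μm/a
  chloride contribution → 27.69 μm/a
  total first-year rate 57.96 μm/a
Long-term exponent b (ISO 9224 Table 2, B1) = 0.523
  D(6) = 57.96 × 6^0.523 = 57.96 × 2.553 = 147.9 μm
  Mass loss = 147.9 μm × 7.85 g/cm³ = 1161 g·m⁻²

D(6) = 1.16e+03 g·m⁻²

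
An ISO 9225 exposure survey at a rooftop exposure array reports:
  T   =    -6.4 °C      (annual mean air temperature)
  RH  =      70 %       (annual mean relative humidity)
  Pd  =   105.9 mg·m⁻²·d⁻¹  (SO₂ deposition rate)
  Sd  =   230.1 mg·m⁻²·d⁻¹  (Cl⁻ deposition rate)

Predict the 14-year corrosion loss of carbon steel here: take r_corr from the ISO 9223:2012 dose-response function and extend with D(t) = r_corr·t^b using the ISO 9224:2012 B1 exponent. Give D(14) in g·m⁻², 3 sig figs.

D(14) = 940 g·m⁻²

carbon steel: temperature factor f = +0.150·(-16.4) = -2.4600
  Pd branch = 1.77·Pd^0.52·e^(0.02·RH+f) = 6.927 μm/a
  Sd branch = 0.102·Sd^0.62·e^(0.033·RH+0.04·T) = 23.18 μm/a
  r_corr = 6.927 + 23.18 = 30.1 μm/a
Long-term exponent b (ISO 9224 Table 2, B1) = 0.523
  D(14) = 30.1 × 14^0.523 = 30.1 × 3.976 = 119.7 μm
  Mass loss = 119.7 μm × 7.85 g/cm³ = 939.5 g·m⁻²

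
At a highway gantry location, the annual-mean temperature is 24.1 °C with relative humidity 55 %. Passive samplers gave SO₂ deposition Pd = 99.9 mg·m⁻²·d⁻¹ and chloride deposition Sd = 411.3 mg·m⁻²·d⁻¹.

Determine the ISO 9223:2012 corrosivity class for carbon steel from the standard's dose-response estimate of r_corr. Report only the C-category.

C5

carbon steel: f(T) = -0.054·(T−10) [T>10 °C] = -0.7614
  SO₂ term: 1.77·99.9^0.52·exp(0.02·55-0.7614) = 27.21
  Sd branch = 0.102·Sd^0.62·e^(0.033·RH+0.04·T) = 68.59 μm/a
  sum: 27.21 + 68.59 → r_corr = 95.81 μm/a
ISO 9223 Table 2 (carbon steel): 80 < 95.8 ≤ 200 μm/a ⇒ C5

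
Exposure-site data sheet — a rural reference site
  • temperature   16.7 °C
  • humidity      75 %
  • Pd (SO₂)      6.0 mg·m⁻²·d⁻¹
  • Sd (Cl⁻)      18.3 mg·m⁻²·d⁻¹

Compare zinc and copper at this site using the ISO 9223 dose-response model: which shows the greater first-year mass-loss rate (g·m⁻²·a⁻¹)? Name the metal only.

zinc: temperature factor f = -0.071·(6.7) = -0.4757
  sulphur-dioxide contribution → 0.5555 μm/a
  chloride contribution → 0.6913 μm/a
  ⇒ r_corr(zinc) = 1.247 μm/a
  mass loss = 1.247 μm/a × 7.14 g/cm³ = 8.903 g·m⁻²·a⁻¹
copper: f(T) = -0.080·(T−10) [T>10 °C] = -0.5360
  sulphur-dioxide contribution → 0.4126 μm/a
  chloride contribution → 0.7578 μm/a
  total first-year rate 1.17 μm/a
  mass loss = 1.17 μm/a × 8.96 g/cm³ = 10.49 g·m⁻²·a⁻¹
Ordering by g·m⁻²·a⁻¹: copper (10.5) > zinc (8.9)

copper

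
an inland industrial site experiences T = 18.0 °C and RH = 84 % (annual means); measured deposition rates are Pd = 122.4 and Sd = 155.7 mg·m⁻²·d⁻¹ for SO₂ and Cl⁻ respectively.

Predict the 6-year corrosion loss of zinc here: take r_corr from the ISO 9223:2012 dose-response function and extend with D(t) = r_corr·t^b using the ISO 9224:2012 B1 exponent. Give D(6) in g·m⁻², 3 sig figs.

D(6) = 175 g·m⁻²

zinc: temperature factor f = -0.071·(8.0) = -0.5680
  SO₂ term: 0.0129·122.4^0.44·exp(0.046·84-0.5680) = 2.888
  Sd branch = 0.0175·Sd^0.57·e^(0.008·RH+0.085·T) = 2.812 μm/a
  sum: 2.888 + 2.812 → r_corr = 5.7 μm/a
Long-term exponent b (ISO 9224 Table 2, B1) = 0.813
  D(6) = 5.7 × 6^0.813 = 5.7 × 4.292 = 24.46 μm
  Mass loss = 24.46 μm × 7.14 g/cm³ = 174.7 g·m⁻²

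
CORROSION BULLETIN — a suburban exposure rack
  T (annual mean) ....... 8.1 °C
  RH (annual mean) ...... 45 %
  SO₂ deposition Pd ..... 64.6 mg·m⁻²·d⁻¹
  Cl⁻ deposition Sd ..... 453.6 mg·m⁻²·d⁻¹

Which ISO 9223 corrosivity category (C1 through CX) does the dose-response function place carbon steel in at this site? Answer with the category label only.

carbon steel: f(T) = +0.150·(T−10) [T≤10 °C] = -0.2850
  sulphur-dioxide contribution → 28.6 μm/a
  chloride contribution → 27.63 μm/a
  total first-year rate 56.23 μm/a
Category bounds: 50…80 μm/a bracket r_corr ⇒ C4

C4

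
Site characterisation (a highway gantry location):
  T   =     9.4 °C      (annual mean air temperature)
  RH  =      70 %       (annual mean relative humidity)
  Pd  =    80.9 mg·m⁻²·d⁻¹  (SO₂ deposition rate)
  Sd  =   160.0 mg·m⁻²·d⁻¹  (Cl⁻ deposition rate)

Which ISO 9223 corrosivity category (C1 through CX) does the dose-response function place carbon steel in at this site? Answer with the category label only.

C5

carbon steel: f(T) = +0.150·(T−10) [T≤10 °C] = -0.0900
  sulphur-dioxide contribution → 64.42 μm/a
  chloride contribution → 34.81 μm/a
  total first-year rate 99.23 μm/a
ISO 9223 Table 2 (carbon steel): 80 < 99.2 ≤ 200 μm/a ⇒ C5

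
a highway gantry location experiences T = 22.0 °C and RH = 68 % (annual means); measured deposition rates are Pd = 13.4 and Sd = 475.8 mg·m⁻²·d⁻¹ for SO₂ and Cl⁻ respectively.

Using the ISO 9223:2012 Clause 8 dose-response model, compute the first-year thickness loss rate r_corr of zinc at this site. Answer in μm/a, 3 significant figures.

r_corr = 6.96 μm/a

zinc: T>10 °C ⇒ hinge -0.071·(22.0−10) = -0.8520
  sulphur-dioxide contribution → 0.3935 μm/a
  chloride contribution → 6.57 μm/a
  total first-year rate 6.963 μm/a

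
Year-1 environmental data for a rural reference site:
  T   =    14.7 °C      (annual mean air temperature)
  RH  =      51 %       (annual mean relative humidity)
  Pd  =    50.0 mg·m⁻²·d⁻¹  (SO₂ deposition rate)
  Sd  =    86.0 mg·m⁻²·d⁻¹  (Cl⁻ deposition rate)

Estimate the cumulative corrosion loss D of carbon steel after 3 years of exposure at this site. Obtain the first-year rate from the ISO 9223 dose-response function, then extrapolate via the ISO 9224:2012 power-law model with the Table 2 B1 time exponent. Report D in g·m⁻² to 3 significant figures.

D(3) = 624 g·m⁻²

carbon steel: temperature factor f = -0.054·(4.7) = -0.2538
  sulphur-dioxide contribution → 29.12 μm/a
  chloride contribution → 15.64 μm/a
  total first-year rate 44.76 μm/a
Power-law: D(3) = r_corr · 3^0.523
  D(3) = 44.76 × 3^0.523 = 44.76 × 1.776 = 79.51 μm
  Mass loss = 79.51 μm × 7.85 g/cm³ = 624.2 g·m⁻²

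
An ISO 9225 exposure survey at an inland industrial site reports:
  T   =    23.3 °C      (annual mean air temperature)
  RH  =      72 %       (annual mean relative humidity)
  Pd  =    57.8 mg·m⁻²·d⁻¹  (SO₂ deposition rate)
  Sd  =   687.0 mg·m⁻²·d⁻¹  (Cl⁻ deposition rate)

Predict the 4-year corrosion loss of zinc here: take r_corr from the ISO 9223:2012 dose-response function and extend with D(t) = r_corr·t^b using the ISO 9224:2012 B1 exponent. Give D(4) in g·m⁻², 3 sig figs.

D(4) = 224 g·m⁻²

zinc: temperature factor f = -0.071·(13.3) = -0.9443
  Pd branch = 0.0129·Pd^0.44·e^(0.046·RH+f) = 0.8206 μm/a
  Cl⁻ term: 0.0175·687.0^0.57·exp(0.008·72+0.085·23.3) = 9.341
  r_corr = 0.8206 + 9.341 = 10.16 μm/a
Long-term exponent b (ISO 9224 Table 2, B1) = 0.813
  D(4) = 10.16 × 4^0.813 = 10.16 × 3.087 = 31.36 μm
  Mass loss = 31.36 μm × 7.14 g/cm³ = 223.9 g·m⁻²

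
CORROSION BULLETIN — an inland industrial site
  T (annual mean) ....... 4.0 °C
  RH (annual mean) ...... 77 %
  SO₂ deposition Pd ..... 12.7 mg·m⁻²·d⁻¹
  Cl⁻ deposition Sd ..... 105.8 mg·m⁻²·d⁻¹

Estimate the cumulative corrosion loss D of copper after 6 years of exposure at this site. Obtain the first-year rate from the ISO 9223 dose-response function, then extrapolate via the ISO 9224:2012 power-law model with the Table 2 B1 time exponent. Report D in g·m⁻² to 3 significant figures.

D(6) = 34.2 g·m⁻²

copper: f(T) = +0.126·(T−10) [T≤10 °C] = -0.7560
  SO₂ term: 0.0053·12.7^0.26·exp(0.059·77-0.7560) = 0.4528
  Sd branch = 0.01025·Sd^0.27·e^(0.036·RH+0.049·T) = 0.702 μm/a
  r_corr = 0.4528 + 0.702 = 1.155 μm/a
Long-term exponent b (ISO 9224 Table 2, B1) = 0.667
  D(6) = 1.155 × 6^0.667 = 1.155 × 3.304 = 3.815 μm
  Mass loss = 3.815 μm × 8.96 g/cm³ = 34.19 g·m⁻²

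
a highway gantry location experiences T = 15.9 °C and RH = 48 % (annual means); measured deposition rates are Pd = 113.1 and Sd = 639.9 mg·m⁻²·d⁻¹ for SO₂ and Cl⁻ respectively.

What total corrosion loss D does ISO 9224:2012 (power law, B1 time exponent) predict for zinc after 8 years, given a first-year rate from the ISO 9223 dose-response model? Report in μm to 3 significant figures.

D(8) = 24.8 μm

zinc: temperature factor f = -0.071·(5.9) = -0.4189
  Pd branch = 0.0129·Pd^0.44·e^(0.046·RH+f) = 0.6182 μm/a
  Cl⁻ term: 0.0175·639.9^0.57·exp(0.008·48+0.085·15.9) = 3.947
  sum: 0.6182 + 3.947 → r_corr = 4.565 μm/a
ISO 9224: D(t) = r_corr · t^b with b = 0.813 (zinc, B1)
  D(8) = 4.565 × 8^0.813 = 4.565 × 5.423 = 24.75 μm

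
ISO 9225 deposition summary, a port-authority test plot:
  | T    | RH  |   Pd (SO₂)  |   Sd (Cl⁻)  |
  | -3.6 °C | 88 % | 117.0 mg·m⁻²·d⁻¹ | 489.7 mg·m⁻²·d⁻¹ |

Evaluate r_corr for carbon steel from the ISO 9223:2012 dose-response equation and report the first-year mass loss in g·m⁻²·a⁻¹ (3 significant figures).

carbon steel: f(T) = +0.150·(T−10) [T≤10 °C] = -2.0400
  sulphur-dioxide contribution → 15.92 μm/a
  chloride contribution → 74.99 μm/a
  total first-year rate 90.91 μm/a
Convert to mass loss: 90.91 μm/a × 7.85 g/cm³ = 713.6 g·m⁻²·a⁻¹

r_corr = 714 g·m⁻²·a⁻¹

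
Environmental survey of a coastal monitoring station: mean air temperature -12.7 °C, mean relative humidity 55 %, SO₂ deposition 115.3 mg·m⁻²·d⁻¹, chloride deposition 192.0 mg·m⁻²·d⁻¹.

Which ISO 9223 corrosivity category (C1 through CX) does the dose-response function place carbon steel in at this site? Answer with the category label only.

C2

carbon steel: f(T) = +0.150·(T−10) [T≤10 °C] = -3.4050
  SO₂ term: 1.77·115.3^0.52·exp(0.02·55-3.4050) = 2.085
  Sd branch = 0.102·Sd^0.62·e^(0.033·RH+0.04·T) = 9.815 μm/a
  r_corr = 2.085 + 9.815 = 11.9 μm/a
ISO 9223 Table 2 (carbon steel): 1.3 < 11.9 ≤ 25 μm/a ⇒ C2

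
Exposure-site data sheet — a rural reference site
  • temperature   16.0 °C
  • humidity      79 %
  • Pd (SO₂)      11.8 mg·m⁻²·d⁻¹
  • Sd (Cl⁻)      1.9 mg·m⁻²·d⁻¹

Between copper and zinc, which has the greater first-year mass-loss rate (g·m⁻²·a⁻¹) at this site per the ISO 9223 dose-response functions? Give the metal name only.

copper: temperature factor f = -0.080·(6.0) = -0.4800
  Pd branch = 0.0053·Pd^0.26·e^(0.059·RH+f) = 0.6588 μm/a
  Cl⁻ term: 0.01025·1.9^0.27·exp(0.036·79+0.049·16.0) = 0.4588
  sum: 0.6588 + 0.4588 → r_corr = 1.118 μm/a
  mass loss = 1.118 μm/a × 8.96 g/cm³ = 10.01 g·m⁻²·a⁻¹
zinc: T>10 °C ⇒ hinge -0.071·(16.0−10) = -0.4260
  Pd branch = 0.0129·Pd^0.44·e^(0.046·RH+f) = 0.945 μm/a
  Sd branch = 0.0175·Sd^0.57·e^(0.008·RH+0.085·T) = 0.1849 μm/a
  sum: 0.945 + 0.1849 → r_corr = 1.13 μm/a
  mass loss = 1.13 μm/a × 7.14 g/cm³ = 8.068 g·m⁻²·a⁻¹
Ordering by g·m⁻²·a⁻¹: copper (10) > zinc (8.07)

copper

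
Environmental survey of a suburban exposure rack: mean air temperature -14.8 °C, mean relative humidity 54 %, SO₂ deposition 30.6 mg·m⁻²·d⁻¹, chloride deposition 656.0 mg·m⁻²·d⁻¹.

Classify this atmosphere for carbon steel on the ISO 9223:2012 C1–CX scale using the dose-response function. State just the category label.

C2

carbon steel: T≤10 °C ⇒ hinge +0.150·(-14.8−10) = -3.7200
  sulphur-dioxide contribution → 0.7482 μm/a
  chloride contribution → 18.7 μm/a
  ⇒ r_corr(carbon steel) = 19.45 μm/a
19.5 μm/a falls in (1.3, 25] for carbon steel → category C2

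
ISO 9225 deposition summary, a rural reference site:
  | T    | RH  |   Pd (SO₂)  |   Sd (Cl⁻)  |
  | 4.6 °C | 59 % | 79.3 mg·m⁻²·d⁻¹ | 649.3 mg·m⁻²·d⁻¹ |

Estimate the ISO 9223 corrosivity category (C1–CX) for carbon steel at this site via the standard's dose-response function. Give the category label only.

C4

carbon steel: f(T) = +0.150·(T−10) [T≤10 °C] = -0.8100
  sulphur-dioxide contribution → 24.9 μm/a
  chloride contribution → 47.62 μm/a
  total first-year rate 72.53 μm/a
ISO 9223 Table 2 (carbon steel): 50 < 72.5 ≤ 80 μm/a ⇒ C4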